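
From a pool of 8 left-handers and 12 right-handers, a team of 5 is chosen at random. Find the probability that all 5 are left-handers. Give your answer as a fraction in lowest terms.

7/1938

There are C(20,5) = 15504 possible selections.
Selections with all left-handers: C(8,5) = 56.
Probability = 56/15504 = 7/1938.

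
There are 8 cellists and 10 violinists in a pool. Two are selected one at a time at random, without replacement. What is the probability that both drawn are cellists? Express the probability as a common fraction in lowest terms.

Multiply the conditional probabilities at each draw: 8/18 · 7/17 = 56/306 = 28/153.

28/153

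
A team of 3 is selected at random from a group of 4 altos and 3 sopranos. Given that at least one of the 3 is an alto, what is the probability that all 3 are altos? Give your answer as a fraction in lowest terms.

Work in counts. Selections with at least one alto: C(7,3) − C(3,3) = 35 − 1 = 34.
Of those, selections where all 3 are altos: C(4,3) = 4.
Conditional probability = 4/34 = 2/17.

2/17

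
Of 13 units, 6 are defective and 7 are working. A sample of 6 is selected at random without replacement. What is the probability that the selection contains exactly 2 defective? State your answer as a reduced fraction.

There are C(13,6) = 1716 ways to choose 6 from 13.
Selections with exactly 2 defective: choose 2 of the 6 defective and 4 of the 7 working, C(6,2)·C(7,4) = 15·35 = 525.
Probability = 525/1716 = 175/572.

175/572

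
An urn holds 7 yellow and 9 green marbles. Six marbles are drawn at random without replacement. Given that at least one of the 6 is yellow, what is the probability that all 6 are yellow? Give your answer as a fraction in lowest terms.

1/1132

Work in counts. Selections with at least one yellow: C(16,6) − C(9,6) = 8008 − 84 = 7924.
Of those, selections where all 6 are yellow: C(7,6) = 7.
Conditional probability = 7/7924 = 1/1132.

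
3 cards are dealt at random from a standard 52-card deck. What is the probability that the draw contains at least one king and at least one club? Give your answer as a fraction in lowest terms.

33/260

There are C(52,3) = 22100 possible draws.
By inclusion-exclusion on the complements, draws missing all kings or all clubs: C(48,3) + C(39,3) − C(36,3) = 17296 + 9139 − 7140 = 19295.
So draws with at least one of each: 22100 − 19295 = 2805, probability 2805/22100 = 33/260.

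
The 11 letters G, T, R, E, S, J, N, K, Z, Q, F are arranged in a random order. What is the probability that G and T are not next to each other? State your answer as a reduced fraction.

There are 11! = 39916800 arrangements.
Arrangements with G and T adjacent: 2·10! = 7257600.
So not adjacent: 39916800 − 7257600 = 32659200, probability 32659200/39916800 = 9/11.

9/11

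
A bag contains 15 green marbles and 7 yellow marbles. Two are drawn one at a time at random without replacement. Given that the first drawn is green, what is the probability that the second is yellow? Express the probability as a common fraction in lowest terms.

1/3

After removing one green, 21 remain: 14 green and 7 yellow.
So the probability the next is yellow is 7/21 = 1/3.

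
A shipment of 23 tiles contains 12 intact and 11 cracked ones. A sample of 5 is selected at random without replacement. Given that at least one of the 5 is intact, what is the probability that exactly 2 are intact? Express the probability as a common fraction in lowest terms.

990/3017

Work in counts. Selections with at least one intact: C(23,5) − C(11,5) = 33649 − 462 = 33187.
Of those, selections where exactly 2 are intact: C(12,2)·C(11,3) = 66·165 = 10890.
Conditional probability = 10890/33187 = 990/3017.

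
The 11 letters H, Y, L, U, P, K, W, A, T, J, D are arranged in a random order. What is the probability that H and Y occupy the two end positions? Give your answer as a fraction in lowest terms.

1/55

There are 11! = 39916800 arrangements.
Place H and Y at the ends in 2 ways, arrange the remaining 9 in 9! = 362880 ways: 2·362880 = 725760.
Probability = 725760/39916800 = 1/55.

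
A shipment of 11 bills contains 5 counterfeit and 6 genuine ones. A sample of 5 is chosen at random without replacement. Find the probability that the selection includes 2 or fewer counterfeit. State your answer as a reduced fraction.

There are C(11,5) = 462 ways to choose the 5.
Favorable selections (2 or fewer counterfeit): C(5,0)·C(6,5) + C(5,1)·C(6,4) + C(5,2)·C(6,3) = 6 + 75 + 200 = 281.
Probability = 281/462.

281/462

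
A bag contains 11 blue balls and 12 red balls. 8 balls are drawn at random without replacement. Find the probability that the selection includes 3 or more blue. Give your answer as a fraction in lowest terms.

767/874

There are C(23,8) = 490314 ways to choose the 8.
Count the complement (fewer than 3 blue): C(11,0)·C(12,8) + C(11,1)·C(12,7) + C(11,2)·C(12,6) = 495 + 8712 + 50820 = 60027.
Probability = 1 − 60027/490314 = 430287/490314 = 767/874.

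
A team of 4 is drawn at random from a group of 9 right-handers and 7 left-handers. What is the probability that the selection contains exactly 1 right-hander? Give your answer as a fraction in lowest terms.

9/52

There are C(16,4) = 1820 ways to choose 4 from 16.
Selections with exactly 1 right-hander: choose 1 of the 9 right-handers and 3 of the 7 left-handers, C(9,1)·C(7,3) = 9·35 = 315.
Probability = 315/1820 = 9/52.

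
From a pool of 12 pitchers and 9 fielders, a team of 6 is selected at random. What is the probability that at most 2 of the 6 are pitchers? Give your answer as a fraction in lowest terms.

59/323

There are C(21,6) = 54264 ways to choose the 6.
Favorable selections (at most 2 pitchers): C(12,0)·C(9,6) + C(12,1)·C(9,5) + C(12,2)·C(9,4) = 84 + 1512 + 8316 = 9912.
Probability = 9912/54264 = 59/323.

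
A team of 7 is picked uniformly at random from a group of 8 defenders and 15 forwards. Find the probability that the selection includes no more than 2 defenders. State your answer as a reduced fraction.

Total selections: C(23,7) = 245157.
Favorable selections (no more than 2 defenders): C(8,0)·C(15,7) + C(8,1)·C(15,6) + C(8,2)·C(15,5) = 6435 + 40040 + 84084 = 130559.
Probability = 130559/245157 = 11869/22287.

11869/22287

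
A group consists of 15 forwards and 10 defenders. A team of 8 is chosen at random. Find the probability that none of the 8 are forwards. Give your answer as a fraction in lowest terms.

There are C(25,8) = 1081575 possible selections.
Selections with no forwards (all defenders): C(10,8) = 45.
Probability = 45/1081575 = 1/24035.

1/24035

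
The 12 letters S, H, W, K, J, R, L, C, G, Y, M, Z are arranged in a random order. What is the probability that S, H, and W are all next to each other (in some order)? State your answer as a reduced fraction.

1/22

There are 12! = 479001600 arrangements.
Treat the three as one block: 10! placements × 3! orders within the block = 3628800·6 = 21772800.
Probability = 21772800/479001600 = 1/22.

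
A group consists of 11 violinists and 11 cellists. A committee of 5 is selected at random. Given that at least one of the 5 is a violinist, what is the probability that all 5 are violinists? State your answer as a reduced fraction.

Work in counts. Selections with at least one violinist: C(22,5) − C(11,5) = 26334 − 462 = 25872.
Of those, selections where all 5 are violinists: C(11,5) = 462.
Conditional probability = 462/25872 = 1/56.

1/56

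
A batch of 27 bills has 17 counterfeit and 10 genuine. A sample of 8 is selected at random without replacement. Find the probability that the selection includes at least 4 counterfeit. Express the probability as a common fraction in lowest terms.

44846/49335

There are C(27,8) = 2220075 ways to choose the 8.
Count the complement (fewer than 4 counterfeit): C(17,0)·C(10,8) + C(17,1)·C(10,7) + C(17,2)·C(10,6) + C(17,3)·C(10,5) = 45 + 2040 + 28560 + 171360 = 202005.
Probability = 1 − 202005/2220075 = 2018070/2220075 = 44846/49335.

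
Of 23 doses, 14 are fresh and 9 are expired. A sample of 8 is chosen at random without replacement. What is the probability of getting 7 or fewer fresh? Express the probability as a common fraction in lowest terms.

There are C(23,8) = 490314 ways to choose the 8.
The complement is exactly 8 fresh: C(14,8)·C(9,0) = 3003.
Probability = 1 − 3003/490314 = 487311/490314 = 14767/14858.

14767/14858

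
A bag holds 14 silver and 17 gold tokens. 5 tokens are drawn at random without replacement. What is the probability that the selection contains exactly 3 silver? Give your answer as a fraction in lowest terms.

7072/24273

There are C(31,5) = 169911 ways to choose 5 from 31.
Selections with exactly 3 silver: choose 3 of the 14 silver and 2 of the 17 gold, C(14,3)·C(17,2) = 364·136 = 49504.
Probability = 49504/169911 = 7072/24273.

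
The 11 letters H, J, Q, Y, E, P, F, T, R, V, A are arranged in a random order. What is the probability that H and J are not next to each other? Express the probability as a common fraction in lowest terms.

There are 11! = 39916800 arrangements.
Arrangements with H and J adjacent: 2·10! = 7257600.
So not adjacent: 39916800 − 7257600 = 32659200, probability 32659200/39916800 = 9/11.

9/11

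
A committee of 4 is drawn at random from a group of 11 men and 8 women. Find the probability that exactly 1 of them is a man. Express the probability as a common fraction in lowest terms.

154/969

The sample space is all 4-subsets of the 19: C(19,4) = 3876.
Selections with exactly 1 man: choose 1 of the 11 men and 3 of the 8 women, C(11,1)·C(8,3) = 11·56 = 616.
Probability = 616/3876 = 154/969.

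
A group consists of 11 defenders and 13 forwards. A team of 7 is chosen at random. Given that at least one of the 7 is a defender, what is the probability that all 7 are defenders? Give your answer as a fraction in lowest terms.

5/5218

Work in counts. Selections with at least one defender: C(24,7) − C(13,7) = 346104 − 1716 = 344388.
Of those, selections where all 7 are defenders: C(11,7) = 330.
Conditional probability = 330/344388 = 5/5218.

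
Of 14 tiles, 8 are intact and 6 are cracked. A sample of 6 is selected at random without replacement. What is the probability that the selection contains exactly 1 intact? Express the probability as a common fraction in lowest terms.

16/1001

There are C(14,6) = 3003 ways to choose 6 from 14.
Selections with exactly 1 intact: choose 1 of the 8 intact and 5 of the 6 cracked, C(8,1)·C(6,5) = 8·6 = 48.
Probability = 48/3003 = 16/1001.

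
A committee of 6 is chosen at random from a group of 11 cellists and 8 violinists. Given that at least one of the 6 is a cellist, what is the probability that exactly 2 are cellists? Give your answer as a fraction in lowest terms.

25/176

Work in counts. Selections with at least one cellist: C(19,6) − C(8,6) = 27132 − 28 = 27104.
Of those, selections where exactly 2 are cellists: C(11,2)·C(8,4) = 55·70 = 3850.
Conditional probability = 3850/27104 = 25/176.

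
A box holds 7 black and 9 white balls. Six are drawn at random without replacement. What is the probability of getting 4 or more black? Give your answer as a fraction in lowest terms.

There are C(16,6) = 8008 ways to choose the 6.
Favorable selections (4 or more black): C(7,4)·C(9,2) + C(7,5)·C(9,1) + C(7,6)·C(9,0) = 1260 + 189 + 7 = 1456.
Probability = 1456/8008 = 2/11.

2/11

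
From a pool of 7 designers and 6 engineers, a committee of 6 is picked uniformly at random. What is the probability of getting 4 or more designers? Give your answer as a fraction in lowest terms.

Total selections: C(13,6) = 1716.
Favorable selections (4 or more designers): C(7,4)·C(6,2) + C(7,5)·C(6,1) + C(7,6)·C(6,0) = 525 + 126 + 7 = 658.
Probability = 658/1716 = 329/858.

329/858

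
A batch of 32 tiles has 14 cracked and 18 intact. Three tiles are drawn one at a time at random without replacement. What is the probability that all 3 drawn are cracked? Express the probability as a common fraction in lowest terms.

91/1240

Multiply the conditional probabilities at each draw: 14/32 · 13/31 · 12/30 = 2184/29760 = 91/1240.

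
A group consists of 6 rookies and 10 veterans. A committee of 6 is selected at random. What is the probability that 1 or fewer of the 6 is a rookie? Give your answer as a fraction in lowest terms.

There are C(16,6) = 8008 ways to choose the 6.
Favorable selections (1 or fewer rookie): C(6,0)·C(10,6) + C(6,1)·C(10,5) = 210 + 1512 = 1722.
Probability = 1722/8008 = 123/572.

123/572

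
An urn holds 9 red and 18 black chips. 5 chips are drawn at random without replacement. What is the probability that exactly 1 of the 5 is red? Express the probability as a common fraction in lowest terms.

There are C(27,5) = 80730 ways to choose 5 from 27.
Selections with exactly 1 red: choose 1 of the 9 red and 4 of the 18 black, C(9,1)·C(18,4) = 9·3060 = 27540.
Probability = 27540/80730 = 102/299.

102/299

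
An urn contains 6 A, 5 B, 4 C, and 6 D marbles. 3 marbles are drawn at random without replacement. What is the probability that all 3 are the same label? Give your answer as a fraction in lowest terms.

There are C(21,3) = 1330 ways to draw 3 marbles.
All same label: C(6,3) + C(5,3) + C(4,3) + C(6,3) = 20 + 10 + 4 + 20 = 54.
Probability = 54/1330 = 27/665.

27/665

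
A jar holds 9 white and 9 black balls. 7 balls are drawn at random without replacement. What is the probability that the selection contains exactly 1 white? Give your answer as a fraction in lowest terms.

Total number of selections: C(18,7) = 31824.
Selections with exactly 1 white: choose 1 of the 9 white and 6 of the 9 black, C(9,1)·C(9,6) = 9·84 = 756.
Probability = 756/31824 = 21/884.

21/884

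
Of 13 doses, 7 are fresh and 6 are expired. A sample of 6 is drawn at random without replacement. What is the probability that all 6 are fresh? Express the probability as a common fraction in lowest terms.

7/1716

There are C(13,6) = 1716 possible selections.
Selections with all fresh: C(7,6) = 7.
Probability = 7/1716.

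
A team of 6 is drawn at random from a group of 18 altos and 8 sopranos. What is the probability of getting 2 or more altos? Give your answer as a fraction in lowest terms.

There are C(26,6) = 230230 ways to choose the 6.
Count the complement (fewer than 2 altos): C(18,0)·C(8,6) + C(18,1)·C(8,5) = 28 + 1008 = 1036.
Probability = 1 − 1036/230230 = 229194/230230 = 16371/16445.

16371/16445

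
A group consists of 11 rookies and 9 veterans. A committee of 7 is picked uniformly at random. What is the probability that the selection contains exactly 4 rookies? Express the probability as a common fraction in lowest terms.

The sample space is all 7-subsets of the 20: C(20,7) = 77520.
Selections with exactly 4 rookies: choose 4 of the 11 rookies and 3 of the 9 veterans, C(11,4)·C(9,3) = 330·84 = 27720.
Probability = 27720/77520 = 231/646.

231/646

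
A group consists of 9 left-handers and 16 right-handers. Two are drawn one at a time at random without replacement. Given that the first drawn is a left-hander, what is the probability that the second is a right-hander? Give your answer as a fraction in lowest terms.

After removing one left-hander, 24 remain: 8 left-handers and 16 right-handers.
So the probability the next is a right-hander is 16/24 = 2/3.

2/3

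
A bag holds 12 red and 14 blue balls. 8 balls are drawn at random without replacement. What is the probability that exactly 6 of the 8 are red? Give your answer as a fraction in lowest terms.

588/10925

The sample space is all 8-subsets of the 26: C(26,8) = 1562275.
Selections with exactly 6 red: choose 6 of the 12 red and 2 of the 14 blue, C(12,6)·C(14,2) = 924·91 = 84084.
Probability = 84084/1562275 = 588/10925.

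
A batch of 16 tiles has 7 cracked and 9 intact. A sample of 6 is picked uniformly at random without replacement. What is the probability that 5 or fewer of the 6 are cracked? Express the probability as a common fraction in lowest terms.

There are C(16,6) = 8008 ways to choose the 6.
The complement is exactly 6 cracked: C(7,6)·C(9,0) = 7.
Probability = 1 − 7/8008 = 8001/8008 = 1143/1144.

1143/1144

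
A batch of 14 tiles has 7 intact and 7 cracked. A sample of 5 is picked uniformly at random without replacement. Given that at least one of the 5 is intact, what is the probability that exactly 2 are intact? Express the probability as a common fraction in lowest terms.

105/283

Work in counts. Selections with at least one intact: C(14,5) − C(7,5) = 2002 − 21 = 1981.
Of those, selections where exactly 2 are intact: C(7,2)·C(7,3) = 21·35 = 735.
Conditional probability = 735/1981 = 105/283.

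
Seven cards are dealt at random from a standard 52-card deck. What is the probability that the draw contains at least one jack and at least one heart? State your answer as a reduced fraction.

53122231/133784560

There are C(52,7) = 133784560 possible draws.
By inclusion-exclusion on the complements, draws missing all jacks or all hearts: C(48,7) + C(39,7) − C(36,7) = 73629072 + 15380937 − 8347680 = 80662329.
So draws with at least one of each: 133784560 − 80662329 = 53122231, probability 53122231/133784560.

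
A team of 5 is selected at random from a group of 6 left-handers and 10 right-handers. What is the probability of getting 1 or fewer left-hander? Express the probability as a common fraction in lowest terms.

Total selections: C(16,5) = 4368.
Favorable selections (1 or fewer left-hander): C(6,0)·C(10,5) + C(6,1)·C(10,4) = 252 + 1260 = 1512.
Probability = 1512/4368 = 9/26.

9/26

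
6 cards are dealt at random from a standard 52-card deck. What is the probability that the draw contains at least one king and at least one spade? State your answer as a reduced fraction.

There are C(52,6) = 20358520 possible draws.
By inclusion-exclusion on the complements, draws missing all kings or all spades: C(48,6) + C(39,6) − C(36,6) = 12271512 + 3262623 − 1947792 = 13586343.
So draws with at least one of each: 20358520 − 13586343 = 6772177, probability 6772177/20358520.

6772177/20358520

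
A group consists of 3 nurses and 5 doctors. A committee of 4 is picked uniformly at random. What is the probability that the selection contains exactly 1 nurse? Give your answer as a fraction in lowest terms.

There are C(8,4) = 70 ways to choose 4 from 8.
Selections with exactly 1 nurse: choose 1 of the 3 nurses and 3 of the 5 doctors, C(3,1)·C(5,3) = 3·10 = 30.
Probability = 30/70 = 3/7.

3/7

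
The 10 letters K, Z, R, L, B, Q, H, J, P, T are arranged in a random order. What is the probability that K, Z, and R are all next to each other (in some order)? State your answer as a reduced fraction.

There are 10! = 3628800 arrangements.
Treat the three as one block: 8! placements × 3! orders within the block = 40320·6 = 241920.
Probability = 241920/3628800 = 1/15.

1/15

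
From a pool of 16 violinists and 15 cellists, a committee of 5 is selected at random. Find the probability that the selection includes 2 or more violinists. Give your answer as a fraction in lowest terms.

6908/8091

There are C(31,5) = 169911 ways to choose the 5.
Count the complement (fewer than 2 violinists): C(16,0)·C(15,5) + C(16,1)·C(15,4) = 3003 + 21840 = 24843.
Probability = 1 − 24843/169911 = 145068/169911 = 6908/8091.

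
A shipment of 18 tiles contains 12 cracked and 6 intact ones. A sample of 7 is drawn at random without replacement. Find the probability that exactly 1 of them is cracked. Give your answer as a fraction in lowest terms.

There are C(18,7) = 31824 ways to choose 7 from 18.
Selections with exactly 1 cracked: choose 1 of the 12 cracked and 6 of the 6 intact, C(12,1)·C(6,6) = 12·1 = 12.
Probability = 12/31824 = 1/2652.

1/2652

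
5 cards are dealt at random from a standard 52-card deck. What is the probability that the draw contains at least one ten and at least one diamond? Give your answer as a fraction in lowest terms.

There are C(52,5) = 2598960 possible draws.
By inclusion-exclusion on the complements, draws missing all tens or all diamonds: C(48,5) + C(39,5) − C(36,5) = 1712304 + 575757 − 376992 = 1911069.
So draws with at least one of each: 2598960 − 1911069 = 687891, probability 687891/2598960 = 229297/866320.

229297/866320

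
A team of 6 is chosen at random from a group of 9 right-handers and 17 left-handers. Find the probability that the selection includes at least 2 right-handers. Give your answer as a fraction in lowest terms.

81/115

There are C(26,6) = 230230 ways to choose the 6.
Count the complement (fewer than 2 right-handers): C(9,0)·C(17,6) + C(9,1)·C(17,5) = 12376 + 55692 = 68068.
Probability = 1 − 68068/230230 = 162162/230230 = 81/115.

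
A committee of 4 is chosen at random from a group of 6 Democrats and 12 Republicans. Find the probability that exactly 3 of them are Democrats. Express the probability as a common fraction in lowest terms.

4/51

The sample space is all 4-subsets of the 18: C(18,4) = 3060.
Selections with exactly 3 Democrats: choose 3 of the 6 Democrats and 1 of the 12 Republicans, C(6,3)·C(12,1) = 20·12 = 240.
Probability = 240/3060 = 4/51.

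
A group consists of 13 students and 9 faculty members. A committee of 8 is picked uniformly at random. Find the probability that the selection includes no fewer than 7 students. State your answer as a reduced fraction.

There are C(22,8) = 319770 ways to choose the 8.
Favorable selections (no fewer than 7 students): C(13,7)·C(9,1) + C(13,8)·C(9,0) = 15444 + 1287 = 16731.
Probability = 16731/319770 = 169/3230.

169/3230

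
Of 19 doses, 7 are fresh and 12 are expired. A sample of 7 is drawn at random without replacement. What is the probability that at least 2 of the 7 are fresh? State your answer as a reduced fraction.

3594/4199

There are C(19,7) = 50388 ways to choose the 7.
Count the complement (fewer than 2 fresh): C(7,0)·C(12,7) + C(7,1)·C(12,6) = 792 + 6468 = 7260.
Probability = 1 − 7260/50388 = 43128/50388 = 3594/4199.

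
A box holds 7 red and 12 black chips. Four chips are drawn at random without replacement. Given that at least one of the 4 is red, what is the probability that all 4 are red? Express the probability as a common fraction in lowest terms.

Work in counts. Selections with at least one red: C(19,4) − C(12,4) = 3876 − 495 = 3381.
Of those, selections where all 4 are red: C(7,4) = 35.
Conditional probability = 35/3381 = 5/483.

5/483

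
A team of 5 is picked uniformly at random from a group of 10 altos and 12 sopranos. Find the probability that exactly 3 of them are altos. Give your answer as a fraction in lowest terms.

Total number of selections: C(22,5) = 26334.
Selections with exactly 3 altos: choose 3 of the 10 altos and 2 of the 12 sopranos, C(10,3)·C(12,2) = 120·66 = 7920.
Probability = 7920/26334 = 40/133.

40/133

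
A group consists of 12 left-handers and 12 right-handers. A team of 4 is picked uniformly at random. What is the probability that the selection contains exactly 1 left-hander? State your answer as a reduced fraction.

Total number of selections: C(24,4) = 10626.
Selections with exactly 1 left-hander: choose 1 of the 12 left-handers and 3 of the 12 right-handers, C(12,1)·C(12,3) = 12·220 = 2640.
Probability = 2640/10626 = 40/161.

40/161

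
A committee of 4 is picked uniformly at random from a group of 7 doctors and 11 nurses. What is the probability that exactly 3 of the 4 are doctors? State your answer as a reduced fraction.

77/612

Total number of selections: C(18,4) = 3060.
Selections with exactly 3 doctors: choose 3 of the 7 doctors and 1 of the 11 nurses, C(7,3)·C(11,1) = 35·11 = 385.
Probability = 385/3060 = 77/612.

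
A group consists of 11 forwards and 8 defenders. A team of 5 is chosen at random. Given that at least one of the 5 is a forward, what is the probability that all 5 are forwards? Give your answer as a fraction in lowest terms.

Work in counts. Selections with at least one forward: C(19,5) − C(8,5) = 11628 − 56 = 11572.
Of those, selections where all 5 are forwards: C(11,5) = 462.
Conditional probability = 462/11572 = 21/526.

21/526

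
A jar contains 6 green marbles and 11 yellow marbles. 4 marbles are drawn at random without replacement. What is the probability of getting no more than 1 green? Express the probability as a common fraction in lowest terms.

Total selections: C(17,4) = 2380.
Favorable selections (no more than 1 green): C(6,0)·C(11,4) + C(6,1)·C(11,3) = 330 + 990 = 1320.
Probability = 1320/2380 = 66/119.

66/119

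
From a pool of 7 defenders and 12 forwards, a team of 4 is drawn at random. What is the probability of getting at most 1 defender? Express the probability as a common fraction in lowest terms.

2035/3876

There are C(19,4) = 3876 ways to choose the 4.
Favorable selections (at most 1 defender): C(7,0)·C(12,4) + C(7,1)·C(12,3) = 495 + 1540 = 2035.
Probability = 2035/3876.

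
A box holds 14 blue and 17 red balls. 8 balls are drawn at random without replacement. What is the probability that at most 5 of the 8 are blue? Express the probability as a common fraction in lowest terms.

12682/13485

Total selections: C(31,8) = 7888725.
Count the complement (more than 5 blue): C(14,6)·C(17,2) + C(14,7)·C(17,1) + C(14,8)·C(17,0) = 408408 + 58344 + 3003 = 469755.
Probability = 1 − 469755/7888725 = 7418970/7888725 = 12682/13485.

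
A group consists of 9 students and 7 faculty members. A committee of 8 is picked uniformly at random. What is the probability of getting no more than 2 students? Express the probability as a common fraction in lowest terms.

29/1430

There are C(16,8) = 12870 ways to choose the 8.
Favorable selections (no more than 2 students): C(9,1)·C(7,7) + C(9,2)·C(7,6) = 9 + 252 = 261.
Probability = 261/12870 = 29/1430.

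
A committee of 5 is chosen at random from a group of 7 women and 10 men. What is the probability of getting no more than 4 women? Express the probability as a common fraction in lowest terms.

Total selections: C(17,5) = 6188.
The complement is exactly 5 women: C(7,5)·C(10,0) = 21.
Probability = 1 − 21/6188 = 6167/6188 = 881/884.

881/884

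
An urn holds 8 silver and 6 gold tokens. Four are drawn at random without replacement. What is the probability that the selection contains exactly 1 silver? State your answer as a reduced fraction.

160/1001

Total number of selections: C(14,4) = 1001.
Selections with exactly 1 silver: choose 1 of the 8 silver and 3 of the 6 gold, C(8,1)·C(6,3) = 8·20 = 160.
Probability = 160/1001.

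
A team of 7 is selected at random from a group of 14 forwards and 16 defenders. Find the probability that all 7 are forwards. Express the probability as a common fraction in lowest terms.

11/6525

There are C(30,7) = 2035800 possible selections.
Selections with all forwards: C(14,7) = 3432.
Probability = 3432/2035800 = 11/6525.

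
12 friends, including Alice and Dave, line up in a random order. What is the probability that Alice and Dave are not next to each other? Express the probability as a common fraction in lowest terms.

5/6

There are 12! = 479001600 arrangements.
Arrangements with Alice and Dave adjacent: 2·11! = 79833600.
So not adjacent: 479001600 − 79833600 = 399168000, probability 399168000/479001600 = 5/6.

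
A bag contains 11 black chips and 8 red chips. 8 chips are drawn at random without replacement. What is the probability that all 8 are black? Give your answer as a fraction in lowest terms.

There are C(19,8) = 75582 possible selections.
Selections with all black: C(11,8) = 165.
Probability = 165/75582 = 55/25194.

55/25194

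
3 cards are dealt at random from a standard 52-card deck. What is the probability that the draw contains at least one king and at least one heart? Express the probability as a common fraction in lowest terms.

33/260

There are C(52,3) = 22100 possible draws.
By inclusion-exclusion on the complements, draws missing all kings or all hearts: C(48,3) + C(39,3) − C(36,3) = 17296 + 9139 − 7140 = 19295.
So draws with at least one of each: 22100 − 19295 = 2805, probability 2805/22100 = 33/260.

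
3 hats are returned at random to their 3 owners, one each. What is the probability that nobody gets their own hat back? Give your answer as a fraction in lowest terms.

There are 3! = 6 assignments.
By inclusion-exclusion, assignments with no fixed points: C(3,0)·3! − C(3,1)·2! + C(3,2)·1! − C(3,3)·0! = 2.
Probability = 2/6 = 1/3.

1/3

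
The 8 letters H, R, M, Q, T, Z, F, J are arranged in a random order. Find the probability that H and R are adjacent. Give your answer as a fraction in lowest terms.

There are 8! = 40320 arrangements.
Treat H and R as a block: 7! arrangements of the blocks × 2 orders within the block = 2·5040 = 10080.
Probability = 10080/40320 = 1/4.

1/4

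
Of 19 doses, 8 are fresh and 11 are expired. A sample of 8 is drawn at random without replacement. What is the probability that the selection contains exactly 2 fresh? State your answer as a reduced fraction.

2156/12597

There are C(19,8) = 75582 ways to choose 8 from 19.
Selections with exactly 2 fresh: choose 2 of the 8 fresh and 6 of the 11 expired, C(8,2)·C(11,6) = 28·462 = 12936.
Probability = 12936/75582 = 2156/12597.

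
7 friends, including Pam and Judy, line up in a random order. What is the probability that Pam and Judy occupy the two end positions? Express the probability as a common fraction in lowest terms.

1/21

There are 7! = 5040 arrangements.
Place Pam and Judy at the ends in 2 ways, arrange the remaining 5 in 5! = 120 ways: 2·120 = 240.
Probability = 240/5040 = 1/21.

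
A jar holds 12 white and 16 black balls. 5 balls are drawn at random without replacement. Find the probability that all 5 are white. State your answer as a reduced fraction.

11/1365

There are C(28,5) = 98280 possible selections.
Selections with all white: C(12,5) = 792.
Probability = 792/98280 = 11/1365.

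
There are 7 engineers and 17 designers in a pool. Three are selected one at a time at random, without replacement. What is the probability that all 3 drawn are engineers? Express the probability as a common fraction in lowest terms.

Multiply the conditional probabilities at each draw: 7/24 · 6/23 · 5/22 = 210/12144 = 35/2024.

35/2024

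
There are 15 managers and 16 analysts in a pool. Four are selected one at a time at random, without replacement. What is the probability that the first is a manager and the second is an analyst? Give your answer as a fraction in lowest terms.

8/31

Multiply the conditional probabilities at each draw: 15/31 · 16/30 = 240/930 = 8/31.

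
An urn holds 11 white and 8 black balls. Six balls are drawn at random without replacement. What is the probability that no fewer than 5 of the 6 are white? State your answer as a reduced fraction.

There are C(19,6) = 27132 ways to choose the 6.
Favorable selections (no fewer than 5 white): C(11,5)·C(8,1) + C(11,6)·C(8,0) = 3696 + 462 = 4158.
Probability = 4158/27132 = 99/646.

99/646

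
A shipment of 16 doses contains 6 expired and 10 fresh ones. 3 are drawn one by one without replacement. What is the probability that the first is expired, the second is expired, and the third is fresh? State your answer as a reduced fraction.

5/56

Multiply the conditional probabilities at each draw: 6/16 · 5/15 · 10/14 = 300/3360 = 5/56.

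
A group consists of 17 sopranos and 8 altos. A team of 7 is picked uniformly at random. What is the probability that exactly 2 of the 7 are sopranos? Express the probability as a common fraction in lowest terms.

Total number of selections: C(25,7) = 480700.
Selections with exactly 2 sopranos: choose 2 of the 17 sopranos and 5 of the 8 altos, C(17,2)·C(8,5) = 136·56 = 7616.
Probability = 7616/480700 = 1904/120175.

1904/120175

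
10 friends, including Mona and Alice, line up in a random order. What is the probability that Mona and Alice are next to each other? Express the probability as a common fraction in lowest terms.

There are 10! = 3628800 arrangements.
Treat Mona and Alice as a block: 9! arrangements of the blocks × 2 orders within the block = 2·362880 = 725760.
Probability = 725760/3628800 = 1/5.

1/5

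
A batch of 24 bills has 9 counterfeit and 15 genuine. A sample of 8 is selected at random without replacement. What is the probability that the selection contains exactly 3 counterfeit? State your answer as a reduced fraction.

The sample space is all 8-subsets of the 24: C(24,8) = 735471.
Selections with exactly 3 counterfeit: choose 3 of the 9 counterfeit and 5 of the 15 genuine, C(9,3)·C(15,5) = 84·3003 = 252252.
Probability = 252252/735471 = 2548/7429.

2548/7429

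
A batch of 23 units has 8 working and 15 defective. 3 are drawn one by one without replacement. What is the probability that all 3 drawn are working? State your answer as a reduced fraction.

Multiply the conditional probabilities at each draw: 8/23 · 7/22 · 6/21 = 336/10626 = 8/253.

8/253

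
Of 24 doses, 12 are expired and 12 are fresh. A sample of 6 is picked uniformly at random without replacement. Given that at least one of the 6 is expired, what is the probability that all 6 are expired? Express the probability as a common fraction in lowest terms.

3/434

Work in counts. Selections with at least one expired: C(24,6) − C(12,6) = 134596 − 924 = 133672.
Of those, selections where all 6 are expired: C(12,6) = 924.
Conditional probability = 924/133672 = 3/434.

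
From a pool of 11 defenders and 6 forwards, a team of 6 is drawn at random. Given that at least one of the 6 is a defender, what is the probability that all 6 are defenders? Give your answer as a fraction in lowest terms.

14/375

Work in counts. Selections with at least one defender: C(17,6) − C(6,6) = 12376 − 1 = 12375.
Of those, selections where all 6 are defenders: C(11,6) = 462.
Conditional probability = 462/12375 = 14/375.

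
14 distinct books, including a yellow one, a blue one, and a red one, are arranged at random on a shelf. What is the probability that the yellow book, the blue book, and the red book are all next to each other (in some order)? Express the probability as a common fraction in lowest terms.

There are 14! = 87178291200 arrangements.
Treat the three as one block: 12! placements × 3! orders within the block = 479001600·6 = 2874009600.
Probability = 2874009600/87178291200 = 3/91.

3/91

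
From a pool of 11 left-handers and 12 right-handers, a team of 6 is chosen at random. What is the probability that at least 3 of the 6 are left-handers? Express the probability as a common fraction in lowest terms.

Total selections: C(23,6) = 100947.
Count the complement (fewer than 3 left-handers): C(11,0)·C(12,6) + C(11,1)·C(12,5) + C(11,2)·C(12,4) = 924 + 8712 + 27225 = 36861.
Probability = 1 − 36861/100947 = 64086/100947 = 1942/3059.

1942/3059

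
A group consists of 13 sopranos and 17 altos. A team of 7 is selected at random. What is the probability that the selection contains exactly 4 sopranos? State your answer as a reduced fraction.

187/783

Total number of selections: C(30,7) = 2035800.
Selections with exactly 4 sopranos: choose 4 of the 13 sopranos and 3 of the 17 altos, C(13,4)·C(17,3) = 715·680 = 486200.
Probability = 486200/2035800 = 187/783.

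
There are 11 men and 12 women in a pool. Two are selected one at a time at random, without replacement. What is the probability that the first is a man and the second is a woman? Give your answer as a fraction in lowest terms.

6/23

Multiply the conditional probabilities at each draw: 11/23 · 12/22 = 132/506 = 6/23.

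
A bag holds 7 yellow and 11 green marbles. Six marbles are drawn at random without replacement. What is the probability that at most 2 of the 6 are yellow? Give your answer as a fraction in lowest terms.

Total selections: C(18,6) = 18564.
Favorable selections (at most 2 yellow): C(7,0)·C(11,6) + C(7,1)·C(11,5) + C(7,2)·C(11,4) = 462 + 3234 + 6930 = 10626.
Probability = 10626/18564 = 253/442.

253/442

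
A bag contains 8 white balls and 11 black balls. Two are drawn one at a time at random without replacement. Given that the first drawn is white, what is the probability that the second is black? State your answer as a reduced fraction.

11/18

After removing one white, 18 remain: 7 white and 11 black.
So the probability the next is black is 11/18.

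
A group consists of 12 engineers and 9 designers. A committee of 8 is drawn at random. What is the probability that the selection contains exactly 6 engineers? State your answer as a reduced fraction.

264/1615

The sample space is all 8-subsets of the 21: C(21,8) = 203490.
Selections with exactly 6 engineers: choose 6 of the 12 engineers and 2 of the 9 designers, C(12,6)·C(9,2) = 924·36 = 33264.
Probability = 33264/203490 = 264/1615.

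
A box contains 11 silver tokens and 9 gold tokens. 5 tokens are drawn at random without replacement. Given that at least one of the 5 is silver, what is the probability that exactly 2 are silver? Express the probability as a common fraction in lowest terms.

70/233

Work in counts. Selections with at least one silver: C(20,5) − C(9,5) = 15504 − 126 = 15378.
Of those, selections where exactly 2 are silver: C(11,2)·C(9,3) = 55·84 = 4620.
Conditional probability = 4620/15378 = 70/233.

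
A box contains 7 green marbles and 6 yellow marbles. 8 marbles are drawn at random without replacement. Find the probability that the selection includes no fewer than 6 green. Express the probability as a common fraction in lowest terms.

Total selections: C(13,8) = 1287.
Favorable selections (no fewer than 6 green): C(7,6)·C(6,2) + C(7,7)·C(6,1) = 105 + 6 = 111.
Probability = 111/1287 = 37/429.

37/429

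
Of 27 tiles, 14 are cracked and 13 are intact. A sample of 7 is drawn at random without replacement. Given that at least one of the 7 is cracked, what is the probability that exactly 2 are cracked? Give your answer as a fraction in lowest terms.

273/2066

Work in counts. Selections with at least one cracked: C(27,7) − C(13,7) = 888030 − 1716 = 886314.
Of those, selections where exactly 2 are cracked: C(14,2)·C(13,5) = 91·1287 = 117117.
Conditional probability = 117117/886314 = 273/2066.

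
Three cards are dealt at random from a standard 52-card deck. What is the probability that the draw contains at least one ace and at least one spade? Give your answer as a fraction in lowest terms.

There are C(52,3) = 22100 possible draws.
By inclusion-exclusion on the complements, draws missing all aces or all spades: C(48,3) + C(39,3) − C(36,3) = 17296 + 9139 − 7140 = 19295.
So draws with at least one of each: 22100 − 19295 = 2805, probability 2805/22100 = 33/260.

33/260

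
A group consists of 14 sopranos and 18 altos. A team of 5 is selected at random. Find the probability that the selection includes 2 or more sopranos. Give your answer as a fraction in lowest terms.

Total selections: C(32,5) = 201376.
Count the complement (fewer than 2 sopranos): C(14,0)·C(18,5) + C(14,1)·C(18,4) = 8568 + 42840 = 51408.
Probability = 1 − 51408/201376 = 149968/201376 = 1339/1798.

1339/1798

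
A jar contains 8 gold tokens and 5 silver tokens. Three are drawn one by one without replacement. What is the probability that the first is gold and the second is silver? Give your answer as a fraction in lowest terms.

10/39

Multiply the conditional probabilities at each draw: 8/13 · 5/12 = 40/156 = 10/39.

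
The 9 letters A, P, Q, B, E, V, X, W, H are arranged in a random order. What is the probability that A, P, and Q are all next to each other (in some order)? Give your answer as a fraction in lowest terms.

1/12

There are 9! = 362880 arrangements.
Treat the three as one block: 7! placements × 3! orders within the block = 5040·6 = 30240.
Probability = 30240/362880 = 1/12.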